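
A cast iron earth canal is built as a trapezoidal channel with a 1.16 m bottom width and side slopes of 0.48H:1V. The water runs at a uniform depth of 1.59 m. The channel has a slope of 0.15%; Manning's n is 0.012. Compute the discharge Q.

With bottom width b = 1.16 m and side slope z = 0.48: A = (b + zy)y = (1.16 + 0.48×1.59)×1.59 = 3.058 m²; P = b + 2y√(1+z²) = 1.16 + 2×1.59×1.109 = 4.687 m.
Hydraulic radius R = A/P = 3.058/4.687 = 0.6524 m.
Manning's equation: Q = (1/n) A R^(2/3) S^(1/2) = (1/0.012) × 3.058 × 0.6524^(2/3) × 0.0015^(1/2) = 7.42 m³/s.

Q = 7.42 m³/s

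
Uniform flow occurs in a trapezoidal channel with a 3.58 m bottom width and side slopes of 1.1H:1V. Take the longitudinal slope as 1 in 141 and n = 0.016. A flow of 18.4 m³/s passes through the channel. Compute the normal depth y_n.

y_n = 0.962 m

Manning's equation rearranged: A R^(2/3) = nQ / (1·√S) = 0.016 × 18.4 / (√0.007092) = 3.496.
At y = 0.819 m: A R^(2/3) = 2.64 — low.
At y = 0.962 m: A R^(2/3) = 3.494 — close enough.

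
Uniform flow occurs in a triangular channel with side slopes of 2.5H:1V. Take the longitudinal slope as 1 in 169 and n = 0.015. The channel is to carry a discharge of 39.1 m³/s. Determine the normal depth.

y_n = 1.84 m

Manning's equation rearranged: A R^(2/3) = nQ / (1·√S) = 0.015 × 39.1 / (√0.005917) = 7.625.
Trying y = 2.34 m: A R^(2/3) = 14.47 — too large.
Trying y = 1.61 m: A R^(2/3) = 5.337 — too small.
Trying y = 1.84 m: A R^(2/3) = 7.62 — close enough.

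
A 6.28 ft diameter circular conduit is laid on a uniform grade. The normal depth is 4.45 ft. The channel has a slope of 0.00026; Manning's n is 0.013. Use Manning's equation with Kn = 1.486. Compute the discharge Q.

Q = 65.6 ft³/s

For a circular section of diameter D = 6.28 ft at depth y = 4.45 ft, the central angle is θ = 2 arccos(1 − 2y/D) = 4.002 rad. Then A = (D²/8)(θ − sin θ) = 23.47 ft² and P = Dθ/2 = 12.57 ft.
Hydraulic radius R = A/P = 23.47/12.57 = 1.867 ft.
Manning's equation: Q = (1.486/n) A R^(2/3) S^(1/2) = (1.486/0.013) × 23.47 × 1.867^(2/3) × 0.00026^(1/2) = 65.6 ft³/s.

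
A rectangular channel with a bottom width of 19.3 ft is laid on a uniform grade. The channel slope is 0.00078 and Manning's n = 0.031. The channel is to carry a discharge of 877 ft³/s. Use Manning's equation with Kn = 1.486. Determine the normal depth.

y_n = 11.3 ft

Manning's equation rearranged: A R^(2/3) = nQ / (1.486·√S) = 0.031 × 877 / (1.486 × √0.00078) = 655.1.
Try y = 9.61 ft: A R^(2/3) = 528.9 — short.
Try y = 14.3 ft: A R^(2/3) = 887 — over.
Try y = 11.3 ft: A R^(2/3) = 655 — close enough.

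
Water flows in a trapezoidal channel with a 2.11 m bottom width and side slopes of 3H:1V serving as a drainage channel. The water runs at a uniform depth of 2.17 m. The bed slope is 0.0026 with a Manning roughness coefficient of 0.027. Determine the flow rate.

With bottom width b = 2.11 m and side slope z = 3: A = (b + zy)y = (2.11 + 3×2.17)×2.17 = 18.71 m²; P = b + 2y√(1+z²) = 2.11 + 2×2.17×3.162 = 15.83 m.
Hydraulic radius R = A/P = 18.71/15.83 = 1.181 m.
Manning's equation: Q = (1/n) A R^(2/3) S^(1/2) = (1/0.027) × 18.71 × 1.181^(2/3) × 0.0026^(1/2) = 39.5 m³/s.

Q = 39.5 m³/s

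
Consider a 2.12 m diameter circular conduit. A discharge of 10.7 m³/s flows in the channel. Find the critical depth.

y_c = 1.56 m

At critical depth, Q² T / (g A³) = 1, i.e. A³/T = Q²/g = 10.7²/9.81 = 11.67.
Try y = 1.26 m: A³/T = 5.02 — short.
Try y = 1.72 m: A³/T = 17.4 — over.
Try y = 1.56 m: A³/T = 11.55 — ≈ 11.67.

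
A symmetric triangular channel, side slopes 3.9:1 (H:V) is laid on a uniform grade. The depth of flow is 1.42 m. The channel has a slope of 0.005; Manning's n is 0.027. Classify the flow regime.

For a triangular section with side slope z = 3.9: A = zy² = 3.9×1.42² = 7.864 m²; P = 2y√(1+z²) = 2×1.42×4.026 = 11.43 m.
Hydraulic radius R = A/P = 7.864/11.43 = 0.6878 m.
V = (1/n) R^(2/3) √S = (1/0.027) × 0.6878^(2/3) × √0.005 = 2.041 m/s. Hydraulic depth D_h = A/T = 7.864/11.08 = 0.71 m.
Froude number Fr = V/√(g·D_h) = 2.041/√(9.81×0.71) = 0.773, which is less than 1, so the flow is subcritical.

subcritical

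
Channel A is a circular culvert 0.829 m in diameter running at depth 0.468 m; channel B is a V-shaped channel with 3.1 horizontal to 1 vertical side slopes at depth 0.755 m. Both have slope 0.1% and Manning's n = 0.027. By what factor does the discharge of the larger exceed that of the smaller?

7.73

Channel A: For a circular section of diameter D = 0.829 m at depth y = 0.468 m, the central angle is θ = 2 arccos(1 − 2y/D) = 3.4 rad. Then A = (D²/8)(θ − sin θ) = 0.3141 m² and P = Dθ/2 = 1.409 m. Hydraulic radius R = A/P = 0.3141/1.409 = 0.2229 m. Q_A = (1/0.027)·0.3141·0.2229^(2/3)·√0.001 = 0.1352 m³/s.
Channel B: For a triangular section with side slope z = 3.1: A = zy² = 3.1×0.755² = 1.767 m²; P = 2y√(1+z²) = 2×0.755×3.257 = 4.919 m. Hydraulic radius R = A/P = 1.767/4.919 = 0.3593 m. Q_B = (1/0.027)·1.767·0.3593^(2/3)·√0.001 = 1.046 m³/s.
The larger discharge is 1.046 m³/s and the smaller is 0.1352 m³/s; the ratio is 7.73.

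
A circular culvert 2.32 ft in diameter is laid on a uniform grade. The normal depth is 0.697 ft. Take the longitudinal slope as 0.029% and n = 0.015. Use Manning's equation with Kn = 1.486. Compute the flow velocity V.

V = 0.911 ft/s

For a circular section of diameter D = 2.32 ft at depth y = 0.697 ft, the central angle is θ = 2 arccos(1 − 2y/D) = 2.32 rad. Then A = (D²/8)(θ − sin θ) = 1.069 ft² and P = Dθ/2 = 2.692 ft.
Hydraulic radius R = A/P = 1.069/2.692 = 0.3971 ft.
From Manning's equation, V = (1.486/n) R^(2/3) S^(1/2) = (1.486/0.015) × 0.3971^(2/3) × 0.00029^(1/2) = 0.911 ft/s.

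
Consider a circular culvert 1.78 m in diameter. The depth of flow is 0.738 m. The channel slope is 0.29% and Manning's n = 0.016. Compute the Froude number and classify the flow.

For a circular section of diameter D = 1.78 m at depth y = 0.738 m, the central angle is θ = 2 arccos(1 − 2y/D) = 2.798 rad. Then A = (D²/8)(θ − sin θ) = 0.975 m² and P = Dθ/2 = 2.491 m.
Hydraulic radius R = A/P = 0.975/2.491 = 0.3915 m.
V = (1/n) R^(2/3) √S = (1/0.016) × 0.3915^(2/3) × √0.0029 = 1.801 m/s. Hydraulic depth D_h = A/T = 0.975/1.754 = 0.5559 m.
Froude number Fr = V/√(g·D_h) = 1.801/√(9.81×0.5559) = 0.771, which is less than 1, so the flow is subcritical.

subcritical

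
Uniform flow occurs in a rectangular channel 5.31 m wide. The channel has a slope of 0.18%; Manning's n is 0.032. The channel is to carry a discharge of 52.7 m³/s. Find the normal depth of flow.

y_n = 5.15 m

Manning's equation rearranged: A R^(2/3) = nQ / (1·√S) = 0.032 × 52.7 / (√0.0018) = 39.75.
Try y = 5.73 m: A R^(2/3) = 45.26 — too large.
Try y = 4.41 m: A R^(2/3) = 32.79 — too small.
Try y = 5.15 m: A R^(2/3) = 39.74 — matches.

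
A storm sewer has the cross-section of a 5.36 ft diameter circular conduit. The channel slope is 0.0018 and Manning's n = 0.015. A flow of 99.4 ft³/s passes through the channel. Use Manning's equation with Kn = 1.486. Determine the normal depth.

Manning's equation rearranged: A R^(2/3) = nQ / (1.486·√S) = 0.015 × 99.4 / (1.486 × √0.0018) = 23.65.
At y = 2.97 ft: A R^(2/3) = 16.26 — too small.
At y = 4.91 ft: A R^(2/3) = 29.4 — too large.
At y = 3.84 ft: A R^(2/3) = 23.66 — matches.

y_n = 3.84 ft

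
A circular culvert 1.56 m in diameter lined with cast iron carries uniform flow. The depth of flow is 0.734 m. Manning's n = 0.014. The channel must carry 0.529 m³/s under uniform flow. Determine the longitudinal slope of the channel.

For a circular section of diameter D = 1.56 m at depth y = 0.734 m, the central angle is θ = 2 arccos(1 − 2y/D) = 3.024 rad. Then A = (D²/8)(θ − sin θ) = 0.884 m² and P = Dθ/2 = 2.358 m.
Hydraulic radius R = A/P = 0.884/2.358 = 0.3748 m.
From Manning's equation, S = [nQ / (1 A R^(2/3))]² = [0.014 × 0.529 / (1 × 0.884 × 0.3748^(2/3))]² = 0.00026.

S = 0.00026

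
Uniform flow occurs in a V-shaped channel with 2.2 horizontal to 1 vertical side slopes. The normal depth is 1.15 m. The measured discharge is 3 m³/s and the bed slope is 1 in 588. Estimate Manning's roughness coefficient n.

n = 0.026

For a triangular section with side slope z = 2.2: A = zy² = 2.2×1.15² = 2.909 m²; P = 2y√(1+z²) = 2×1.15×2.417 = 5.558 m.
Hydraulic radius R = A/P = 2.909/5.558 = 0.5235 m.
Rearranging Manning's equation: n = (1/Q) A R^(2/3) S^(1/2) = (1/3) × 2.909 × 0.5235^(2/3) × √0.001701 = 0.026.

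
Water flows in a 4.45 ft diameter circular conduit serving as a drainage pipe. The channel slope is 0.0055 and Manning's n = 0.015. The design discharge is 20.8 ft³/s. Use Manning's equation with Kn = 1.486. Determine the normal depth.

Manning's equation rearranged: A R^(2/3) = nQ / (1.486·√S) = 0.015 × 20.8 / (1.486 × √0.0055) = 2.831.
Try y = 1.41 ft: A R^(2/3) = 3.633 — too large.
Try y = 1.24 ft: A R^(2/3) = 2.832 — matches.

y_n = 1.24 ft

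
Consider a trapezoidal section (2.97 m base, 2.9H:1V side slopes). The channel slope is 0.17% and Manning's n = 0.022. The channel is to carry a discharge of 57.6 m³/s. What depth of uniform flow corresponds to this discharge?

Manning's equation rearranged: A R^(2/3) = nQ / (1·√S) = 0.022 × 57.6 / (√0.0017) = 30.73.
Trying y = 2.77 m: A R^(2/3) = 40.41 — over.
Trying y = 2.46 m: A R^(2/3) = 30.75 — close enough.

y_n = 2.46 m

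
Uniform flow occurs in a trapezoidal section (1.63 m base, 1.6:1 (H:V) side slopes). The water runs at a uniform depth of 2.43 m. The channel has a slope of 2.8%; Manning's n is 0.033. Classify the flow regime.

supercritical

With bottom width b = 1.63 m and side slope z = 1.6: A = (b + zy)y = (1.63 + 1.6×2.43)×2.43 = 13.41 m²; P = b + 2y√(1+z²) = 1.63 + 2×2.43×1.887 = 10.8 m.
Hydraulic radius R = A/P = 13.41/10.8 = 1.242 m.
V = (1/n) R^(2/3) √S = (1/0.033) × 1.242^(2/3) × √0.028 = 5.858 m/s. Hydraulic depth D_h = A/T = 13.41/9.406 = 1.426 m.
Froude number Fr = V/√(g·D_h) = 5.858/√(9.81×1.426) = 1.57, which is greater than 1, so the flow is supercritical.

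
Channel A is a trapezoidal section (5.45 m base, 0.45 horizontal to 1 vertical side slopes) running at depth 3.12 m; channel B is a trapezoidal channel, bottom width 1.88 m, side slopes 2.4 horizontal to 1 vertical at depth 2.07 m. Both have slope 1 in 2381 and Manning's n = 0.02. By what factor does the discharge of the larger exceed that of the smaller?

Channel A: With bottom width b = 5.45 m and side slope z = 0.45: A = (b + zy)y = (5.45 + 0.45×3.12)×3.12 = 21.38 m²; P = b + 2y√(1+z²) = 5.45 + 2×3.12×1.097 = 12.29 m. Hydraulic radius R = A/P = 21.38/12.29 = 1.74 m. Q_A = (1/0.02)·21.38·1.74^(2/3)·√0.00042 = 31.69 m³/s.
Channel B: With bottom width b = 1.88 m and side slope z = 2.4: A = (b + zy)y = (1.88 + 2.4×2.07)×2.07 = 14.18 m²; P = b + 2y√(1+z²) = 1.88 + 2×2.07×2.6 = 12.64 m. Hydraulic radius R = A/P = 14.18/12.64 = 1.121 m. Q_B = (1/0.02)·14.18·1.121^(2/3)·√0.00042 = 15.68 m³/s.
The larger discharge is 31.69 m³/s and the smaller is 15.68 m³/s; the ratio is 2.02.

2.02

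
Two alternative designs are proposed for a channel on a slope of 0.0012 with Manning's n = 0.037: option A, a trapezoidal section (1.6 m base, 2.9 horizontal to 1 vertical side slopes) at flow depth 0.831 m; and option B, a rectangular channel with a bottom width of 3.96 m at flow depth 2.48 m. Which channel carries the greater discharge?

channel B

Channel A: With bottom width b = 1.6 m and side slope z = 2.9: A = (b + zy)y = (1.6 + 2.9×0.831)×0.831 = 3.332 m²; P = b + 2y√(1+z²) = 1.6 + 2×0.831×3.068 = 6.698 m. Hydraulic radius R = A/P = 3.332/6.698 = 0.4975 m. Q_A = (1/0.037)·3.332·0.4975^(2/3)·√0.0012 = 1.959 m³/s.
Channel B: Flow area A = b·y = 3.96 × 2.48 = 9.821 m². Wetted perimeter P = b + 2y = 3.96 + 2×2.48 = 8.92 m. Hydraulic radius R = A/P = 9.821/8.92 = 1.101 m. Q_B = (1/0.037)·9.821·1.101^(2/3)·√0.0012 = 9.804 m³/s.
Q_A = 1.959 m³/s vs Q_B = 9.804 m³/s, so channel B carries more.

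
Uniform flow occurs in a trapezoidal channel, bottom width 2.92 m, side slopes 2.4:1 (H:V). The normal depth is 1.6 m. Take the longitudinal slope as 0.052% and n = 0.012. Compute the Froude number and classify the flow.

With bottom width b = 2.92 m and side slope z = 2.4: A = (b + zy)y = (2.92 + 2.4×1.6)×1.6 = 10.82 m²; P = b + 2y√(1+z²) = 2.92 + 2×1.6×2.6 = 11.24 m.
Hydraulic radius R = A/P = 10.82/11.24 = 0.9623 m.
V = (1/n) R^(2/3) √S = (1/0.012) × 0.9623^(2/3) × √0.00052 = 1.852 m/s. Hydraulic depth D_h = A/T = 10.82/10.6 = 1.02 m.
Froude number Fr = V/√(g·D_h) = 1.852/√(9.81×1.02) = 0.585, which is less than 1, so the flow is subcritical.

subcritical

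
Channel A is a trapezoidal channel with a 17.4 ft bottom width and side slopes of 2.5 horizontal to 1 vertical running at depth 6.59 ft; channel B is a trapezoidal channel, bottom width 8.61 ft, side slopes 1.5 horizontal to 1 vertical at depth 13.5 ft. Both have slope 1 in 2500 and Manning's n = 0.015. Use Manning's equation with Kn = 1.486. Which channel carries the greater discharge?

Channel A: With bottom width b = 17.4 ft and side slope z = 2.5: A = (b + zy)y = (17.4 + 2.5×6.59)×6.59 = 223.2 ft²; P = b + 2y√(1+z²) = 17.4 + 2×6.59×2.693 = 52.89 ft. Hydraulic radius R = A/P = 223.2/52.89 = 4.221 ft. Q_A = (1.486/0.015)·223.2·4.221^(2/3)·√0.0004 = 1155 ft³/s.
Channel B: With bottom width b = 8.61 ft and side slope z = 1.5: A = (b + zy)y = (8.61 + 1.5×13.5)×13.5 = 389.6 ft²; P = b + 2y√(1+z²) = 8.61 + 2×13.5×1.803 = 57.28 ft. Hydraulic radius R = A/P = 389.6/57.28 = 6.801 ft. Q_B = (1.486/0.015)·389.6·6.801^(2/3)·√0.0004 = 2771 ft³/s.
Q_A = 1155 ft³/s vs Q_B = 2771 ft³/s, so channel B carries more.

channel B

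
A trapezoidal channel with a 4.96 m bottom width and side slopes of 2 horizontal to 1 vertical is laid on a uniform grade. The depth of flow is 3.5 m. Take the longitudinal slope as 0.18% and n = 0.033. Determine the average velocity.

With bottom width b = 4.96 m and side slope z = 2: A = (b + zy)y = (4.96 + 2×3.5)×3.5 = 41.86 m²; P = b + 2y√(1+z²) = 4.96 + 2×3.5×2.236 = 20.61 m.
Hydraulic radius R = A/P = 41.86/20.61 = 2.031 m.
From Manning's equation, V = (1/n) R^(2/3) S^(1/2) = (1/0.033) × 2.031^(2/3) × 0.0018^(1/2) = 2.06 m/s.

V = 2.06 m/s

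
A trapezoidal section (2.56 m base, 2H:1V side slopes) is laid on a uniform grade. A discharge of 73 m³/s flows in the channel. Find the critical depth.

y_c = 2.51 m

At critical depth, Q² T / (g A³) = 1, i.e. A³/T = Q²/g = 73²/9.81 = 543.2.
At y = 1.79 m: A³/T = 136.6 — low.
At y = 2.89 m: A³/T = 991.6 — high.
At y = 2.51 m: A³/T = 546.6 — ≈ 543.2.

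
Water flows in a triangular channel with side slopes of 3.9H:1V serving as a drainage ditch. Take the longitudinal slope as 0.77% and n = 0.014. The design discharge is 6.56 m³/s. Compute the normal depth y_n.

y_n = 0.732 m

Manning's equation rearranged: A R^(2/3) = nQ / (1·√S) = 0.014 × 6.56 / (√0.0077) = 1.047.
Trying y = 0.647 m: A R^(2/3) = 0.7532 — too small.
Trying y = 0.801 m: A R^(2/3) = 1.331 — too large.
Trying y = 0.732 m: A R^(2/3) = 1.047 — ≈ 1.047.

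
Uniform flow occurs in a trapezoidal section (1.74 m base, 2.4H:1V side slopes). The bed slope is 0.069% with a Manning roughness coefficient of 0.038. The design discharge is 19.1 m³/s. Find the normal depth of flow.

y_n = 2.69 m

Manning's equation rearranged: A R^(2/3) = nQ / (1·√S) = 0.038 × 19.1 / (√0.00069) = 27.63.
Trying y = 2.36 m: A R^(2/3) = 20.24 — too small.
Trying y = 2.69 m: A R^(2/3) = 27.61 — matches.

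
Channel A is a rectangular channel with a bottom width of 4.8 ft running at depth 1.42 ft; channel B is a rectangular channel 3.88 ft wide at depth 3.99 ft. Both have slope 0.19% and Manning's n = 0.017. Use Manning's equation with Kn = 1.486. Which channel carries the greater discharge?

Channel A: Flow area A = b·y = 4.8 × 1.42 = 6.816 ft². Wetted perimeter P = b + 2y = 4.8 + 2×1.42 = 7.64 ft. Hydraulic radius R = A/P = 6.816/7.64 = 0.8921 ft. Q_A = (1.486/0.017)·6.816·0.8921^(2/3)·√0.0019 = 24.07 ft³/s.
Channel B: Flow area A = b·y = 3.88 × 3.99 = 15.48 ft². Wetted perimeter P = b + 2y = 3.88 + 2×3.99 = 11.86 ft. Hydraulic radius R = A/P = 15.48/11.86 = 1.305 ft. Q_B = (1.486/0.017)·15.48·1.305^(2/3)·√0.0019 = 70.45 ft³/s.
Q_A = 24.07 ft³/s vs Q_B = 70.45 ft³/s, so channel B carries more.

channel B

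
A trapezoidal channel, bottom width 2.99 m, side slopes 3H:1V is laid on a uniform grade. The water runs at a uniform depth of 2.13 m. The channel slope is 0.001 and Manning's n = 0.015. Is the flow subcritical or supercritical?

subcritical

With bottom width b = 2.99 m and side slope z = 3: A = (b + zy)y = (2.99 + 3×2.13)×2.13 = 19.98 m²; P = b + 2y√(1+z²) = 2.99 + 2×2.13×3.162 = 16.46 m.
Hydraulic radius R = A/P = 19.98/16.46 = 1.214 m.
V = (1/n) R^(2/3) √S = (1/0.015) × 1.214^(2/3) × √0.001 = 2.399 m/s. Hydraulic depth D_h = A/T = 19.98/15.77 = 1.267 m.
Froude number Fr = V/√(g·D_h) = 2.399/√(9.81×1.267) = 0.68, which is less than 1, so the flow is subcritical.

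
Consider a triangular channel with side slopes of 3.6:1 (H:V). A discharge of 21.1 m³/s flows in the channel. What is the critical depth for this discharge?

y_c = 1.48 m

At critical depth, Q² T / (g A³) = 1, i.e. A³/T = Q²/g = 21.1²/9.81 = 45.38.
At y = 1.83 m: A³/T = 133 — over.
At y = 1.16 m: A³/T = 13.61 — short.
At y = 1.48 m: A³/T = 46.01 — ≈ 45.38.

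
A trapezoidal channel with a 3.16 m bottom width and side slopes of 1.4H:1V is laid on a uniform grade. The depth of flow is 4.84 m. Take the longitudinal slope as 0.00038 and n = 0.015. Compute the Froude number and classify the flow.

With bottom width b = 3.16 m and side slope z = 1.4: A = (b + zy)y = (3.16 + 1.4×4.84)×4.84 = 48.09 m²; P = b + 2y√(1+z²) = 3.16 + 2×4.84×1.72 = 19.81 m.
Hydraulic radius R = A/P = 48.09/19.81 = 2.427 m.
V = (1/n) R^(2/3) √S = (1/0.015) × 2.427^(2/3) × √0.00038 = 2.347 m/s. Hydraulic depth D_h = A/T = 48.09/16.71 = 2.878 m.
Froude number Fr = V/√(g·D_h) = 2.347/√(9.81×2.878) = 0.442, which is less than 1, so the flow is subcritical.

subcritical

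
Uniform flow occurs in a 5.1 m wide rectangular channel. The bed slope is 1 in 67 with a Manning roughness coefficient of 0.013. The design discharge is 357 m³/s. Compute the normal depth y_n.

Manning's equation rearranged: A R^(2/3) = nQ / (1·√S) = 0.013 × 357 / (√0.01493) = 37.99.
Try y = 5.73 m: A R^(2/3) = 42.67 — too large.
Try y = 5.21 m: A R^(2/3) = 38.03 — matches.

y_n = 5.21 m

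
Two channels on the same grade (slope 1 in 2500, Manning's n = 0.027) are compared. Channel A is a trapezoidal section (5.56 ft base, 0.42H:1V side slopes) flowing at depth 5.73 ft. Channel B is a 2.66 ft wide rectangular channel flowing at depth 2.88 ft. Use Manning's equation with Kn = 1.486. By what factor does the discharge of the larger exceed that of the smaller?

Channel A: With bottom width b = 5.56 ft and side slope z = 0.42: A = (b + zy)y = (5.56 + 0.42×5.73)×5.73 = 45.65 ft²; P = b + 2y√(1+z²) = 5.56 + 2×5.73×1.085 = 17.99 ft. Hydraulic radius R = A/P = 45.65/17.99 = 2.537 ft. Q_A = (1.486/0.027)·45.65·2.537^(2/3)·√0.0004 = 93.48 ft³/s.
Channel B: Flow area A = b·y = 2.66 × 2.88 = 7.661 ft². Wetted perimeter P = b + 2y = 2.66 + 2×2.88 = 8.42 ft. Hydraulic radius R = A/P = 7.661/8.42 = 0.9098 ft. Q_B = (1.486/0.027)·7.661·0.9098^(2/3)·√0.0004 = 7.918 ft³/s.
The larger discharge is 93.48 ft³/s and the smaller is 7.918 ft³/s; the ratio is 11.8.

11.8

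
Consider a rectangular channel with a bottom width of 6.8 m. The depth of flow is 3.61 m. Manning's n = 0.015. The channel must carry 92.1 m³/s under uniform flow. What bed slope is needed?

S = 0.0015

Flow area A = b·y = 6.8 × 3.61 = 24.55 m². Wetted perimeter P = b + 2y = 6.8 + 2×3.61 = 14.02 m.
Hydraulic radius R = A/P = 24.55/14.02 = 1.751 m.
From Manning's equation, S = [nQ / (1 A R^(2/3))]² = [0.015 × 92.1 / (1 × 24.55 × 1.751^(2/3))]² = 0.0015.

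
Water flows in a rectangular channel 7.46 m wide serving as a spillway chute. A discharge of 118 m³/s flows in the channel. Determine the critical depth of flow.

For a rectangular channel, critical depth y_c = (q²/g)^(1/3) where q = Q/b = 118/7.46 = 15.82 m²/s.
So y_c = (15.82²/9.81)^(1/3) = 2.94 m.

y_c = 2.94 m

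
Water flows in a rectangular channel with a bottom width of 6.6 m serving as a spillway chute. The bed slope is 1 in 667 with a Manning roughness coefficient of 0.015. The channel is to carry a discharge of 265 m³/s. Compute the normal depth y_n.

y_n = 8.7 m

Manning's equation rearranged: A R^(2/3) = nQ / (1·√S) = 0.015 × 265 / (√0.001499) = 102.7.
Trying y = 10.7 m: A R^(2/3) = 130.9 — too large.
Trying y = 6.52 m: A R^(2/3) = 72.59 — too small.
Trying y = 8.7 m: A R^(2/3) = 102.7 — ≈ 102.7.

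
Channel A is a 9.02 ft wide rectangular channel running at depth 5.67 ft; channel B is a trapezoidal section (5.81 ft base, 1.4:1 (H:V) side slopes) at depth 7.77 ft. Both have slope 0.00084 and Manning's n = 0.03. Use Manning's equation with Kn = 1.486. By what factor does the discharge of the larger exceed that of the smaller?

3.45

Channel A: Flow area A = b·y = 9.02 × 5.67 = 51.14 ft². Wetted perimeter P = b + 2y = 9.02 + 2×5.67 = 20.36 ft. Hydraulic radius R = A/P = 51.14/20.36 = 2.512 ft. Q_A = (1.486/0.03)·51.14·2.512^(2/3)·√0.00084 = 135.7 ft³/s.
Channel B: With bottom width b = 5.81 ft and side slope z = 1.4: A = (b + zy)y = (5.81 + 1.4×7.77)×7.77 = 129.7 ft²; P = b + 2y√(1+z²) = 5.81 + 2×7.77×1.72 = 32.55 ft. Hydraulic radius R = A/P = 129.7/32.55 = 3.984 ft. Q_B = (1.486/0.03)·129.7·3.984^(2/3)·√0.00084 = 467.8 ft³/s.
The larger discharge is 467.8 ft³/s and the smaller is 135.7 ft³/s; the ratio is 3.45.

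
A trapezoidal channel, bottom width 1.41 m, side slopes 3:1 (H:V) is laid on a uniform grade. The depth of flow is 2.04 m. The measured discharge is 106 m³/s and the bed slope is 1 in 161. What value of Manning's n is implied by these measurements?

n = 0.012

With bottom width b = 1.41 m and side slope z = 3: A = (b + zy)y = (1.41 + 3×2.04)×2.04 = 15.36 m²; P = b + 2y√(1+z²) = 1.41 + 2×2.04×3.162 = 14.31 m.
Hydraulic radius R = A/P = 15.36/14.31 = 1.073 m.
Rearranging Manning's equation: n = (1/Q) A R^(2/3) S^(1/2) = (1/106) × 15.36 × 1.073^(2/3) × √0.006211 = 0.012.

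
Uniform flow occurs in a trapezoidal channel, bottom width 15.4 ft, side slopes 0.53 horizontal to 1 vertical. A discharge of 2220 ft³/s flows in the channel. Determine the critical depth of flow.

y_c = 7.86 ft

At critical depth, Q² T / (g A³) = 1, i.e. A³/T = Q²/g = 2220²/32.2 = 153100.
At y = 5.46 ft: A³/T = 47030 — too small.
At y = 9.05 ft: A³/T = 244300 — too large.
At y = 7.86 ft: A³/T = 153300 — ≈ 153100.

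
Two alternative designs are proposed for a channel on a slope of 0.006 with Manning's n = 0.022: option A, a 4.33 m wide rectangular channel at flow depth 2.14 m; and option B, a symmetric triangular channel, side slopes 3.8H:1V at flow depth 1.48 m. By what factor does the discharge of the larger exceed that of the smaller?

1.46

Channel A: Flow area A = b·y = 4.33 × 2.14 = 9.266 m². Wetted perimeter P = b + 2y = 4.33 + 2×2.14 = 8.61 m. Hydraulic radius R = A/P = 9.266/8.61 = 1.076 m. Q_A = (1/0.022)·9.266·1.076^(2/3)·√0.006 = 34.26 m³/s.
Channel B: For a triangular section with side slope z = 3.8: A = zy² = 3.8×1.48² = 8.324 m²; P = 2y√(1+z²) = 2×1.48×3.929 = 11.63 m. Hydraulic radius R = A/P = 8.324/11.63 = 0.7156 m. Q_B = (1/0.022)·8.324·0.7156^(2/3)·√0.006 = 23.45 m³/s.
The larger discharge is 34.26 m³/s and the smaller is 23.45 m³/s; the ratio is 1.46.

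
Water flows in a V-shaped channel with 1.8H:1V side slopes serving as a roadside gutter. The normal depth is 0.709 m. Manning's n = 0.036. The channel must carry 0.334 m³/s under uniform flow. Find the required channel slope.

For a triangular section with side slope z = 1.8: A = zy² = 1.8×0.709² = 0.9048 m²; P = 2y√(1+z²) = 2×0.709×2.059 = 2.92 m.
Hydraulic radius R = A/P = 0.9048/2.92 = 0.3099 m.
From Manning's equation, S = [nQ / (1 A R^(2/3))]² = [0.036 × 0.334 / (1 × 0.9048 × 0.3099^(2/3))]² = 0.000842.

S = 0.000842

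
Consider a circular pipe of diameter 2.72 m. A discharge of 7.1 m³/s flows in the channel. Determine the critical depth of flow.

y_c = 1.17 m

At critical depth, Q² T / (g A³) = 1, i.e. A³/T = Q²/g = 7.1²/9.81 = 5.139.
Try y = 1.4 m: A³/T = 10.07 — high.
Try y = 0.836 m: A³/T = 1.389 — low.
Try y = 1.17 m: A³/T = 5.07 — close enough.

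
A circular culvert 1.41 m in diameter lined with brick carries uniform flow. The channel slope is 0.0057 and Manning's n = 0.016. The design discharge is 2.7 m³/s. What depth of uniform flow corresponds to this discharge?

Manning's equation rearranged: A R^(2/3) = nQ / (1·√S) = 0.016 × 2.7 / (√0.0057) = 0.5722.
Try y = 0.617 m: A R^(2/3) = 0.3088 — low.
Try y = 1.06 m: A R^(2/3) = 0.7125 — high.
Try y = 0.898 m: A R^(2/3) = 0.5723 — close enough.

y_n = 0.898 m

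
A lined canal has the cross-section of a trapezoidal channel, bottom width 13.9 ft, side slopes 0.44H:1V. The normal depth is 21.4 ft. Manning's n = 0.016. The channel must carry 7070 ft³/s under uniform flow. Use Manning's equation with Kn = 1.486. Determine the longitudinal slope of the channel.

With bottom width b = 13.9 ft and side slope z = 0.44: A = (b + zy)y = (13.9 + 0.44×21.4)×21.4 = 499 ft²; P = b + 2y√(1+z²) = 13.9 + 2×21.4×1.093 = 60.66 ft.
Hydraulic radius R = A/P = 499/60.66 = 8.226 ft.
From Manning's equation, S = [nQ / (1.486 A R^(2/3))]² = [0.016 × 7070 / (1.486 × 499 × 8.226^(2/3))]² = 0.0014.

S = 0.0014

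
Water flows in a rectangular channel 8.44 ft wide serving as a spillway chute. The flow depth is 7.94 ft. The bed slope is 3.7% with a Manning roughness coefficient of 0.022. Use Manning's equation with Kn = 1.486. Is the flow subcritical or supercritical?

supercritical

Flow area A = b·y = 8.44 × 7.94 = 67.01 ft². Wetted perimeter P = b + 2y = 8.44 + 2×7.94 = 24.32 ft.
Hydraulic radius R = A/P = 67.01/24.32 = 2.755 ft.
V = (1.486/n) R^(2/3) √S = (1.486/0.022) × 2.755^(2/3) × √0.037 = 25.54 ft/s. Hydraulic depth D_h = A/T = 67.01/8.44 = 7.94 ft.
Froude number Fr = V/√(g·D_h) = 25.54/√(32.2×7.94) = 1.6, which is greater than 1, so the flow is supercritical.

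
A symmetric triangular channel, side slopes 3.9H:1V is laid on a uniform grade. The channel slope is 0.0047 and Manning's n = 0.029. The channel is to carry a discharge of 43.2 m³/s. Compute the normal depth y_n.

Manning's equation rearranged: A R^(2/3) = nQ / (1·√S) = 0.029 × 43.2 / (√0.0047) = 18.27.
At y = 2.34 m: A R^(2/3) = 23.21 — over.
At y = 1.86 m: A R^(2/3) = 12.59 — short.
At y = 2.14 m: A R^(2/3) = 18.29 — ≈ 18.27.

y_n = 2.14 m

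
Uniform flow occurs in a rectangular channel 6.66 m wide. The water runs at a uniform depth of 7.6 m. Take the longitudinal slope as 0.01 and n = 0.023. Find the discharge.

Q = 385 m³/s

Flow area A = b·y = 6.66 × 7.6 = 50.62 m². Wetted perimeter P = b + 2y = 6.66 + 2×7.6 = 21.86 m.
Hydraulic radius R = A/P = 50.62/21.86 = 2.315 m.
Manning's equation: Q = (1/n) A R^(2/3) S^(1/2) = (1/0.023) × 50.62 × 2.315^(2/3) × 0.01^(1/2) = 385 m³/s.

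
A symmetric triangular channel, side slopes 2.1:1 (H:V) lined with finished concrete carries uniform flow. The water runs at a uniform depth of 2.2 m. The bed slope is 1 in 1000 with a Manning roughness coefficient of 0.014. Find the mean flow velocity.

V = 2.25 m/s

For a triangular section with side slope z = 2.1: A = zy² = 2.1×2.2² = 10.16 m²; P = 2y√(1+z²) = 2×2.2×2.326 = 10.23 m.
Hydraulic radius R = A/P = 10.16/10.23 = 0.9931 m.
From Manning's equation, V = (1/n) R^(2/3) S^(1/2) = (1/0.014) × 0.9931^(2/3) × 0.001^(1/2) = 2.25 m/s.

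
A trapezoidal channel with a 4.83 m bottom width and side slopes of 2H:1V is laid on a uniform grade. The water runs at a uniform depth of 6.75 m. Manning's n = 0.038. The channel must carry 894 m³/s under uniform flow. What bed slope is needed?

With bottom width b = 4.83 m and side slope z = 2: A = (b + zy)y = (4.83 + 2×6.75)×6.75 = 123.7 m²; P = b + 2y√(1+z²) = 4.83 + 2×6.75×2.236 = 35.02 m.
Hydraulic radius R = A/P = 123.7/35.02 = 3.533 m.
From Manning's equation, S = [nQ / (1 A R^(2/3))]² = [0.038 × 894 / (1 × 123.7 × 3.533^(2/3))]² = 0.014.

S = 0.014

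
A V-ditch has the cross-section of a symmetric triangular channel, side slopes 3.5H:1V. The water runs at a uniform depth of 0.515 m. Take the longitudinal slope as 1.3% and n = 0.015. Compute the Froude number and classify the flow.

supercritical

For a triangular section with side slope z = 3.5: A = zy² = 3.5×0.515² = 0.9283 m²; P = 2y√(1+z²) = 2×0.515×3.64 = 3.749 m.
Hydraulic radius R = A/P = 0.9283/3.749 = 0.2476 m.
V = (1/n) R^(2/3) √S = (1/0.015) × 0.2476^(2/3) × √0.013 = 2.997 m/s. Hydraulic depth D_h = A/T = 0.9283/3.605 = 0.2575 m.
Froude number Fr = V/√(g·D_h) = 2.997/√(9.81×0.2575) = 1.89, which is greater than 1, so the flow is supercritical.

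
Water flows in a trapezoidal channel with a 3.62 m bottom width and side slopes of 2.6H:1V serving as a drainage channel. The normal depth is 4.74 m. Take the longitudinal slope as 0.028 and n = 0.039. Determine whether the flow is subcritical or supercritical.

With bottom width b = 3.62 m and side slope z = 2.6: A = (b + zy)y = (3.62 + 2.6×4.74)×4.74 = 75.57 m²; P = b + 2y√(1+z²) = 3.62 + 2×4.74×2.786 = 30.03 m.
Hydraulic radius R = A/P = 75.57/30.03 = 2.517 m.
V = (1/n) R^(2/3) √S = (1/0.039) × 2.517^(2/3) × √0.028 = 7.939 m/s. Hydraulic depth D_h = A/T = 75.57/28.27 = 2.674 m.
Froude number Fr = V/√(g·D_h) = 7.939/√(9.81×2.674) = 1.55, which is greater than 1, so the flow is supercritical.

supercritical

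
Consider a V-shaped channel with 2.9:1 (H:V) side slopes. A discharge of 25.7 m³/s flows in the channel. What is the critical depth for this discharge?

At critical depth, Q² T / (g A³) = 1, i.e. A³/T = Q²/g = 25.7²/9.81 = 67.33.
Try y = 1.47 m: A³/T = 28.86 — low.
Try y = 2.17 m: A³/T = 202.3 — high.
Try y = 1.74 m: A³/T = 67.07 — close enough.

y_c = 1.74 m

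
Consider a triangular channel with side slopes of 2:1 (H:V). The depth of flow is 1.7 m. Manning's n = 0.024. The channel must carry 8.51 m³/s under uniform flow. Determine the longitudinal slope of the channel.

S = 0.0018

For a triangular section with side slope z = 2: A = zy² = 2×1.7² = 5.78 m²; P = 2y√(1+z²) = 2×1.7×2.236 = 7.603 m.
Hydraulic radius R = A/P = 5.78/7.603 = 0.7603 m.
From Manning's equation, S = [nQ / (1 A R^(2/3))]² = [0.024 × 8.51 / (1 × 5.78 × 0.7603^(2/3))]² = 0.0018.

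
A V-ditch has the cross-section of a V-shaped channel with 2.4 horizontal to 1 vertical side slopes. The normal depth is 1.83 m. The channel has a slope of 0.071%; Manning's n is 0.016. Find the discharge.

For a triangular section with side slope z = 2.4: A = zy² = 2.4×1.83² = 8.037 m²; P = 2y√(1+z²) = 2×1.83×2.6 = 9.516 m.
Hydraulic radius R = A/P = 8.037/9.516 = 0.8446 m.
Manning's equation: Q = (1/n) A R^(2/3) S^(1/2) = (1/0.016) × 8.037 × 0.8446^(2/3) × 0.00071^(1/2) = 12 m³/s.

Q = 12 m³/s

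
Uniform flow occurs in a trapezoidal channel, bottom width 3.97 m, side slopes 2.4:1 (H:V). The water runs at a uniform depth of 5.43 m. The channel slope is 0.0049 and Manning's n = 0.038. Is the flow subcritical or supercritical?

With bottom width b = 3.97 m and side slope z = 2.4: A = (b + zy)y = (3.97 + 2.4×5.43)×5.43 = 92.32 m²; P = b + 2y√(1+z²) = 3.97 + 2×5.43×2.6 = 32.21 m.
Hydraulic radius R = A/P = 92.32/32.21 = 2.867 m.
V = (1/n) R^(2/3) √S = (1/0.038) × 2.867^(2/3) × √0.0049 = 3.717 m/s. Hydraulic depth D_h = A/T = 92.32/30.03 = 3.074 m.
Froude number Fr = V/√(g·D_h) = 3.717/√(9.81×3.074) = 0.677, which is less than 1, so the flow is subcritical.

subcritical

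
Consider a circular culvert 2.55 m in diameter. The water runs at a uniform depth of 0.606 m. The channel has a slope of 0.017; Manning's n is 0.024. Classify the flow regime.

supercritical

For a circular section of diameter D = 2.55 m at depth y = 0.606 m, the central angle is θ = 2 arccos(1 − 2y/D) = 2.037 rad. Then A = (D²/8)(θ − sin θ) = 0.9295 m² and P = Dθ/2 = 2.597 m.
Hydraulic radius R = A/P = 0.9295/2.597 = 0.3579 m.
V = (1/n) R^(2/3) √S = (1/0.024) × 0.3579^(2/3) × √0.017 = 2.739 m/s. Hydraulic depth D_h = A/T = 0.9295/2.171 = 0.4282 m.
Froude number Fr = V/√(g·D_h) = 2.739/√(9.81×0.4282) = 1.34, which is greater than 1, so the flow is supercritical.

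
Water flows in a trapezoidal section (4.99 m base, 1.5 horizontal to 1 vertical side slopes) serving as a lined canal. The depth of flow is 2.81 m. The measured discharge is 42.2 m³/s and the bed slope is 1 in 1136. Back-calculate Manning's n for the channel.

n = 0.026

With bottom width b = 4.99 m and side slope z = 1.5: A = (b + zy)y = (4.99 + 1.5×2.81)×2.81 = 25.87 m²; P = b + 2y√(1+z²) = 4.99 + 2×2.81×1.803 = 15.12 m.
Hydraulic radius R = A/P = 25.87/15.12 = 1.711 m.
Rearranging Manning's equation: n = (1/Q) A R^(2/3) S^(1/2) = (1/42.2) × 25.87 × 1.711^(2/3) × √0.0008803 = 0.026.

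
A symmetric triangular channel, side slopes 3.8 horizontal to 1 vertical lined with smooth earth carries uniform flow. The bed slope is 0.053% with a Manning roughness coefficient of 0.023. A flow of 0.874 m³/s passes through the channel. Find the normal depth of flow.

Manning's equation rearranged: A R^(2/3) = nQ / (1·√S) = 0.023 × 0.874 / (√0.00053) = 0.8732.
Try y = 0.476 m: A R^(2/3) = 0.3234 — low.
Try y = 0.805 m: A R^(2/3) = 1.313 — high.
Try y = 0.691 m: A R^(2/3) = 0.8737 — ≈ 0.8732.

y_n = 0.691 m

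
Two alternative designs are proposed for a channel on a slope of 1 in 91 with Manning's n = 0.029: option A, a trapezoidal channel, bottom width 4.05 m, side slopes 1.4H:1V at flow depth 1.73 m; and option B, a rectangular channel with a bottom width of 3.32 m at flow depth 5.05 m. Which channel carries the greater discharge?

channel B

Channel A: With bottom width b = 4.05 m and side slope z = 1.4: A = (b + zy)y = (4.05 + 1.4×1.73)×1.73 = 11.2 m²; P = b + 2y√(1+z²) = 4.05 + 2×1.73×1.72 = 10 m. Hydraulic radius R = A/P = 11.2/10 = 1.119 m. Q_A = (1/0.029)·11.2·1.119^(2/3)·√0.01099 = 43.63 m³/s.
Channel B: Flow area A = b·y = 3.32 × 5.05 = 16.77 m². Wetted perimeter P = b + 2y = 3.32 + 2×5.05 = 13.42 m. Hydraulic radius R = A/P = 16.77/13.42 = 1.249 m. Q_B = (1/0.029)·16.77·1.249^(2/3)·√0.01099 = 70.3 m³/s.
Q_A = 43.63 m³/s vs Q_B = 70.3 m³/s, so channel B carries more.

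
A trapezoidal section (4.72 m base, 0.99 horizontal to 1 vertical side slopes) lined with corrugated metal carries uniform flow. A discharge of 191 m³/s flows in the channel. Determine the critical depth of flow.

At critical depth, Q² T / (g A³) = 1, i.e. A³/T = Q²/g = 191²/9.81 = 3719.
Trying y = 4.93 m: A³/T = 7322 — too large.
Trying y = 3.7 m: A³/T = 2477 — too small.
Trying y = 4.13 m: A³/T = 3733 — matches.

y_c = 4.13 m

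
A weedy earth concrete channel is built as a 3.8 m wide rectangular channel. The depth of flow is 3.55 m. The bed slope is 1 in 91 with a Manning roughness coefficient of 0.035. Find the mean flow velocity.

Flow area A = b·y = 3.8 × 3.55 = 13.49 m². Wetted perimeter P = b + 2y = 3.8 + 2×3.55 = 10.9 m.
Hydraulic radius R = A/P = 13.49/10.9 = 1.238 m.
From Manning's equation, V = (1/n) R^(2/3) S^(1/2) = (1/0.035) × 1.238^(2/3) × 0.01099^(1/2) = 3.45 m/s.

V = 3.45 m/s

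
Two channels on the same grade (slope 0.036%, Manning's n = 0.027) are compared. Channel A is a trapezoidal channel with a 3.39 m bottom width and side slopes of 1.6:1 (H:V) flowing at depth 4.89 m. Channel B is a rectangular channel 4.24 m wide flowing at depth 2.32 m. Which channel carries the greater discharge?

channel A

Channel A: With bottom width b = 3.39 m and side slope z = 1.6: A = (b + zy)y = (3.39 + 1.6×4.89)×4.89 = 54.84 m²; P = b + 2y√(1+z²) = 3.39 + 2×4.89×1.887 = 21.84 m. Hydraulic radius R = A/P = 54.84/21.84 = 2.51 m. Q_A = (1/0.027)·54.84·2.51^(2/3)·√0.00036 = 71.18 m³/s.
Channel B: Flow area A = b·y = 4.24 × 2.32 = 9.837 m². Wetted perimeter P = b + 2y = 4.24 + 2×2.32 = 8.88 m. Hydraulic radius R = A/P = 9.837/8.88 = 1.108 m. Q_B = (1/0.027)·9.837·1.108^(2/3)·√0.00036 = 7.401 m³/s.
Q_A = 71.18 m³/s vs Q_B = 7.401 m³/s, so channel A carries more.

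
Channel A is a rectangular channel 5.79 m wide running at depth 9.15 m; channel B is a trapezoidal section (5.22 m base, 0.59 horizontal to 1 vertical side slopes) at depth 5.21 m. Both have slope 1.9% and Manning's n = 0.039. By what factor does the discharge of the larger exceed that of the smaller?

1.13

Channel A: Flow area A = b·y = 5.79 × 9.15 = 52.98 m². Wetted perimeter P = b + 2y = 5.79 + 2×9.15 = 24.09 m. Hydraulic radius R = A/P = 52.98/24.09 = 2.199 m. Q_A = (1/0.039)·52.98·2.199^(2/3)·√0.019 = 316.7 m³/s.
Channel B: With bottom width b = 5.22 m and side slope z = 0.59: A = (b + zy)y = (5.22 + 0.59×5.21)×5.21 = 43.21 m²; P = b + 2y√(1+z²) = 5.22 + 2×5.21×1.161 = 17.32 m. Hydraulic radius R = A/P = 43.21/17.32 = 2.495 m. Q_B = (1/0.039)·43.21·2.495^(2/3)·√0.019 = 281 m³/s.
The larger discharge is 316.7 m³/s and the smaller is 281 m³/s; the ratio is 1.13.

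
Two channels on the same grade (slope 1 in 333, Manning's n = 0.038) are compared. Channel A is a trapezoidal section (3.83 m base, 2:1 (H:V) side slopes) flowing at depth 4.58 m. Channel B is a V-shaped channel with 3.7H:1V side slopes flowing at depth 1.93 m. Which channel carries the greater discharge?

channel A

Channel A: With bottom width b = 3.83 m and side slope z = 2: A = (b + zy)y = (3.83 + 2×4.58)×4.58 = 59.49 m²; P = b + 2y√(1+z²) = 3.83 + 2×4.58×2.236 = 24.31 m. Hydraulic radius R = A/P = 59.49/24.31 = 2.447 m. Q_A = (1/0.038)·59.49·2.447^(2/3)·√0.003003 = 155.8 m³/s.
Channel B: For a triangular section with side slope z = 3.7: A = zy² = 3.7×1.93² = 13.78 m²; P = 2y√(1+z²) = 2×1.93×3.833 = 14.79 m. Hydraulic radius R = A/P = 13.78/14.79 = 0.9316 m. Q_B = (1/0.038)·13.78·0.9316^(2/3)·√0.003003 = 18.96 m³/s.
Q_A = 155.8 m³/s vs Q_B = 18.96 m³/s, so channel A carries more.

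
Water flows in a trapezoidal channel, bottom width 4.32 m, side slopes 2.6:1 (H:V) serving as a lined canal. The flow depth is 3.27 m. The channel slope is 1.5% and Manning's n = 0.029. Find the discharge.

With bottom width b = 4.32 m and side slope z = 2.6: A = (b + zy)y = (4.32 + 2.6×3.27)×3.27 = 41.93 m²; P = b + 2y√(1+z²) = 4.32 + 2×3.27×2.786 = 22.54 m.
Hydraulic radius R = A/P = 41.93/22.54 = 1.86 m.
Manning's equation: Q = (1/n) A R^(2/3) S^(1/2) = (1/0.029) × 41.93 × 1.86^(2/3) × 0.015^(1/2) = 268 m³/s.

Q = 268 m³/s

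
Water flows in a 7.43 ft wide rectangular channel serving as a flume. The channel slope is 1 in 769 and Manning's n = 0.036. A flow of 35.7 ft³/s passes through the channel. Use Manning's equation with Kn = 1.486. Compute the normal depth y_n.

y_n = 2.48 ft

Manning's equation rearranged: A R^(2/3) = nQ / (1.486·√S) = 0.036 × 35.7 / (1.486 × √0.0013) = 23.98.
Trying y = 2.13 ft: A R^(2/3) = 19.37 — too small.
Trying y = 2.95 ft: A R^(2/3) = 30.54 — too large.
Trying y = 2.48 ft: A R^(2/3) = 24.01 — ≈ 23.98.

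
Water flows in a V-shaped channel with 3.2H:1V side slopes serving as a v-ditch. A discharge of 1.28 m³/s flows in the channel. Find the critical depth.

At critical depth, Q² T / (g A³) = 1, i.e. A³/T = Q²/g = 1.28²/9.81 = 0.167.
Try y = 0.438 m: A³/T = 0.08254 — short.
Try y = 0.576 m: A³/T = 0.3246 — over.
Try y = 0.504 m: A³/T = 0.1665 — close enough.

y_c = 0.504 m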